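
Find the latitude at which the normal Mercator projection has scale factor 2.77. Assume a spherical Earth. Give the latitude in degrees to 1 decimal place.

Mercator scale is k = sec φ = 1/cos φ.
1/cos φ = 2.77  ⇒  cos φ = 0.3610  ⇒  φ = arccos(0.3610) ≈ 68.8°.

68.8°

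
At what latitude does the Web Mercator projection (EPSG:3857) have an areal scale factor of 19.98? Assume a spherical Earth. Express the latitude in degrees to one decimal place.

77.1°

Mercator areal scale is sec²φ.
sec²φ = 19.98  ⇒  cos²φ = 0.05005  ⇒  cos φ = 0.2237.
φ = arccos(0.2237) ≈ 77.1°.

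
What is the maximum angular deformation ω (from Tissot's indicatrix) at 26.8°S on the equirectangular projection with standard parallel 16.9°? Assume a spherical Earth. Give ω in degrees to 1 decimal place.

4.0°

With standard parallel φ₀ = 16.9°, the equirectangular projection gives x = Rλ cos φ₀, y = Rφ, so h = 1 and k = cos 16.9° / cos φ.
At 26.8°: h = 1.000, k = 1.072; principal scales a = 1.072, b = 1.000.
sin(ω/2) = (a − b)/(a + b) = 0.07196/2.072 = 0.03473, so ω = 2 arcsin(0.03473) ≈ 4.0°.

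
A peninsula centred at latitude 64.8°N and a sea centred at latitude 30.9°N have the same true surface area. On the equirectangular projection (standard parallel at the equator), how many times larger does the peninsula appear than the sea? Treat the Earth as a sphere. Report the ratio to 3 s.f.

In the plate carrée (x = Rλ, y = Rφ), meridians are true-scale (h = 1) and parallels are stretched by k = sec φ.
Areal scale at 64.8°: h·k = 1.000 × 2.349 = 2.349.
Areal scale at 30.9°: h·k = 1.000 × 1.165 = 1.165.
Ratio = 2.349/1.165 ≈ 2.02.

2.02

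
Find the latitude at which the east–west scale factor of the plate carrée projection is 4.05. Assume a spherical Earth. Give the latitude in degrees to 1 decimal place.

Plate carrée: h = 1, k = sec φ along parallels.
sec φ = 4.05  ⇒  cos φ = 0.2469  ⇒  φ ≈ 75.7°.

75.7°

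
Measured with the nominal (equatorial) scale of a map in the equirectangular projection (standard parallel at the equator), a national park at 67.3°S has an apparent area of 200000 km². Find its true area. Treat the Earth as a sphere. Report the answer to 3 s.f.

77200 km²

For the equirectangular projection with φ₀ = 0 (plate carrée), h = 1 along meridians and k = sec φ along parallels.
Areal scale = h·k = 1 × sec φ; at 67.3°, h = 1.000, k = 2.591, so h·k = 2.591.
True area = apparent / (areal scale) = 200000 / 2.591 ≈ 77200 km².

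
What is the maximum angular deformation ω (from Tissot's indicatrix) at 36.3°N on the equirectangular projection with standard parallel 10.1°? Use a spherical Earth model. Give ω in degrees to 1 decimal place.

11.4°

The equidistant cylindrical projection with φ₀ = 10.1° has h = 1 (meridians true) and k = cos φ₀ / cos φ along parallels.
At 36.3°: h = 1.000, k = 1.222; principal scales a = 1.222, b = 1.000.
sin(ω/2) = (a − b)/(a + b) = 0.2216/2.222 = 0.09974, so ω = 2 arcsin(0.09974) ≈ 11.4°.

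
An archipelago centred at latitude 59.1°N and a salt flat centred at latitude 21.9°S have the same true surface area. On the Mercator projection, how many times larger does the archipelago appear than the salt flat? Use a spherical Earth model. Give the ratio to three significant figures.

3.26

Mercator is conformal with k = sec φ, so areal scale = k² = sec²φ.
At 59.1°: sec²(59.1°) = 1/0.5135² = 3.792.
At 21.9°: sec²(21.9°) = 1/0.9278² = 1.162.
Ratio = 3.792/1.162 = cos²(21.9°)/cos²(59.1°) ≈ 3.26.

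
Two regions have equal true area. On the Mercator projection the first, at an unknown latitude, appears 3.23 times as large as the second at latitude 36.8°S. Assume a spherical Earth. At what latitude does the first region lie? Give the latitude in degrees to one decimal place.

63.5°

For equal true areas on Mercator, apparent areas scale as sec²φ, so the ratio is cos²φ₂ / cos²φ₁.
cos²φ₂ / cos²φ₁ = 3.23  ⇒  cos φ₁ = cos 36.8° / √3.23 = 0.8007/1.797 = 0.4455.
φ₁ = arccos(0.4455) ≈ 63.5°.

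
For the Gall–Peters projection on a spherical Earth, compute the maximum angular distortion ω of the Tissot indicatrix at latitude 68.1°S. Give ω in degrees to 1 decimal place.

68.8°

The Gall–Peters projection is cylindrical equal-area with φ₀ = 45°. Cylindrical equal-area (φ₀ = 45°): h = cos φ / cos 45° along meridians, k = cos 45° / cos φ along parallels; h·k = 1.
At 68.1°: h = 0.5275, k = 1.896; principal scales a = 1.896, b = 0.5275.
sin(ω/2) = (a − b)/(a + b) = 1.368/2.423 = 0.5647, so ω = 2 arcsin(0.5647) ≈ 68.8°.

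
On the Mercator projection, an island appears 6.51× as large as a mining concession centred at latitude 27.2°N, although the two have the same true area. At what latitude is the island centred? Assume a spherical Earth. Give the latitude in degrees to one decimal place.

69.6°

On Mercator, (apparent₁)/(apparent₂) = sec²φ₁ / sec²φ₂ when true areas are equal.
cos²φ₂ / cos²φ₁ = 6.51  ⇒  cos φ₁ = cos 27.2° / √6.51 = 0.8894/2.551 = 0.3486.
φ₁ = arccos(0.3486) ≈ 69.6°.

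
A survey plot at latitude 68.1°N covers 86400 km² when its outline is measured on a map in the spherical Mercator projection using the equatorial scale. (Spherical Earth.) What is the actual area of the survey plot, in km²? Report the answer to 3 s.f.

12000 km²

For Mercator, h = k = sec φ (a conformal cylindrical projection has a single point scale, 1/cos φ).
Areal scale = k² = sec²φ = 1/cos²(68.1°) = 1/0.3730² = 7.188.
True area = apparent / (areal scale) = 86400 / 7.188 ≈ 12000 km².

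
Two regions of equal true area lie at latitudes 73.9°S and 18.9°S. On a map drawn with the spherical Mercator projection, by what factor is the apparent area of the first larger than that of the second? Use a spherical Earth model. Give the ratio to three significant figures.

11.6

On Mercator, area is exaggerated by sec²φ = 1/cos²φ.
At 73.9°: sec²(73.9°) = 1/0.2773² = 13.00.
At 18.9°: sec²(18.9°) = 1/0.9461² = 1.117.
Ratio = 13.00/1.117 = cos²(18.9°)/cos²(73.9°) ≈ 11.6.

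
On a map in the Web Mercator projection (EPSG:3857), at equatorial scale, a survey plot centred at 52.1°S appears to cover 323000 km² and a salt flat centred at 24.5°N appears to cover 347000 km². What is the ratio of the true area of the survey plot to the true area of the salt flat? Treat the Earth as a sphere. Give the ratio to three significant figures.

On Mercator the areal scale is sec²φ, so true area = apparent × cos²φ.
True area of survey plot: 323000 × cos²(52.1°) = 323000 × 0.3773 = 121900 km².
True area of salt flat: 347000 × cos²(24.5°) = 347000 × 0.8280 = 287300 km².
Ratio = 121900 / 287300 ≈ 0.424.

0.424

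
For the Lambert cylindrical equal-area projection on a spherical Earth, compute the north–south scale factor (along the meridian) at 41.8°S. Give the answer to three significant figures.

The Lambert cylindrical equal-area projection is the cylindrical equal-area projection with its standard parallel at the equator (φ₀ = 0). Cylindrical equal-area (φ₀ = 0°): h = cos φ / cos 0° along meridians, k = cos 0° / cos φ along parallels; h·k = 1.
h = cos 41.8° / cos 0° = 0.7455/1.000 = 0.7455.

0.745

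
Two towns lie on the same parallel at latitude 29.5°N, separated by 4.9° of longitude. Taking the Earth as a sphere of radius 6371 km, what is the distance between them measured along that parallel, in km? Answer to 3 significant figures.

Arc length along a parallel = R cos φ · Δλ (with Δλ in radians).
= 6371 × cos 29.5° × (4.9° × π/180) = 6371 × 0.8704 × 0.08552 ≈ 474 km.

474 km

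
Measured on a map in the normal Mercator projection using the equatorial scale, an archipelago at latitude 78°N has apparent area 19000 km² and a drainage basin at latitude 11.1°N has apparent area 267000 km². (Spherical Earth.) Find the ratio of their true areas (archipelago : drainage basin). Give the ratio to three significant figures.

Mercator's areal exaggeration is sec²φ; hence true area = (apparent area) · cos²φ.
True area of archipelago: 19000 × cos²(78°) = 19000 × 0.04323 = 821.3 km².
True area of drainage basin: 267000 × cos²(11.1°) = 267000 × 0.9629 = 257100 km².
Ratio = 821.3 / 257100 ≈ 0.00319.

0.00319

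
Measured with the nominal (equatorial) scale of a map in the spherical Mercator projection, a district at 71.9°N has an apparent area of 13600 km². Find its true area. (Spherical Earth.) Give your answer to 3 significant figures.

1310 km²

The Mercator projection is conformal; its linear scale factor is the same in every direction and equals sec φ = 1/cos φ.
Areal scale = k² = sec²φ = 1/cos²(71.9°) = 1/0.3107² = 10.36.
True area = apparent / (areal scale) = 13600 / 10.36 ≈ 1310 km².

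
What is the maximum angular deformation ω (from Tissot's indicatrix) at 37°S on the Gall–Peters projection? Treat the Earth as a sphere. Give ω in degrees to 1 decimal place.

13.9°

Gall–Peters is a cylindrical equal-area projection with standard parallels at ±45°. A cylindrical equal-area projection with standard parallel φ₀ has meridian scale h = cos φ / cos φ₀ and parallel scale k = cos φ₀ / cos φ (so areas are preserved, h·k = 1).
At 37°: h = 1.129, k = 0.8854; principal scales a = 1.129, b = 0.8854.
sin(ω/2) = (a − b)/(a + b) = 0.2440/2.015 = 0.1211, so ω = 2 arcsin(0.1211) ≈ 13.9°.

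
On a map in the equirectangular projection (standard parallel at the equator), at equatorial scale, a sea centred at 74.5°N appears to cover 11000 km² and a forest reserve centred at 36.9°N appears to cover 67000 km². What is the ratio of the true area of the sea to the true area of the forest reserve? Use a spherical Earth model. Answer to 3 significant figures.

On the plate carrée, areal scale = h·k = 1 × sec φ, so true area = apparent × cos φ.
True area of sea: 11000 × cos(74.5°) = 11000 × 0.2672 = 2940 km².
True area of forest reserve: 67000 × cos(36.9°) = 67000 × 0.7997 = 53580 km².
Ratio = 2940 / 53580 ≈ 0.0549.

0.0549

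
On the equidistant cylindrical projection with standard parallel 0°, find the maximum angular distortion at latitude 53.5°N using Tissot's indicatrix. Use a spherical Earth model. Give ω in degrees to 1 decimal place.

In the plate carrée (x = Rλ, y = Rφ), meridians are true-scale (h = 1) and parallels are stretched by k = sec φ.
At 53.5°: h = 1.000, k = 1.681; principal scales a = 1.681, b = 1.000.
sin(ω/2) = (a − b)/(a + b) = 0.6812/2.681 = 0.2541, so ω = 2 arcsin(0.2541) ≈ 29.4°.

29.4°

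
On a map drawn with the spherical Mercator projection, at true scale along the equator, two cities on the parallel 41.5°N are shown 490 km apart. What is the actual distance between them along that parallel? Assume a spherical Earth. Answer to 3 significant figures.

367 km

For Mercator, h = k = sec φ (a conformal cylindrical projection has a single point scale, 1/cos φ).
Along the parallel at 41.5°, map distances are exaggerated by k = sec 41.5° = 1.335.
True distance = 490 / 1.335 = 490 × cos 41.5° ≈ 367 km.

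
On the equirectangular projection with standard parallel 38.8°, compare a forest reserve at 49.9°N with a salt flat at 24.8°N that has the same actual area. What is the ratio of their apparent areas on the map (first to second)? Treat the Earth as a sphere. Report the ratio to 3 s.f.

With standard parallel φ₀ = 38.8°, the equirectangular projection gives x = Rλ cos φ₀, y = Rφ, so h = 1 and k = cos 38.8° / cos φ.
Areal scale at 49.9°: h·k = 1.000 × 1.210 = 1.210.
Areal scale at 24.8°: h·k = 1.000 × 0.8585 = 0.8585.
Ratio = 1.210/0.8585 ≈ 1.41.

1.41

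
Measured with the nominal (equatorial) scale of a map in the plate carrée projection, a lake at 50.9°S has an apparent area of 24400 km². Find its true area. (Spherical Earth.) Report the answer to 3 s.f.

15400 km²

For the equirectangular projection with φ₀ = 0 (plate carrée), h = 1 along meridians and k = sec φ along parallels.
Areal scale = h·k = 1 × sec φ; at 50.9°, h = 1.000, k = 1.586, so h·k = 1.586.
True area = apparent / (areal scale) = 24400 / 1.586 ≈ 15400 km².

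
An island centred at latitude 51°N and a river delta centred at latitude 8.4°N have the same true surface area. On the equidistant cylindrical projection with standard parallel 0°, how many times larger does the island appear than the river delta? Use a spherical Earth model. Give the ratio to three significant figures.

1.57

In the plate carrée (x = Rλ, y = Rφ), meridians are true-scale (h = 1) and parallels are stretched by k = sec φ.
Areal scale at 51°: h·k = 1.000 × 1.589 = 1.589.
Areal scale at 8.4°: h·k = 1.000 × 1.011 = 1.011.
Ratio = 1.589/1.011 ≈ 1.57.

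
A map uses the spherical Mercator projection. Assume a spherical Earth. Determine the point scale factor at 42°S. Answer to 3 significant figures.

1.35

Mercator is conformal, so the point scale is isotropic: h = k = sec φ = 1/cos φ.
k = 1/cos 42° = 1/0.7431 = 1.346.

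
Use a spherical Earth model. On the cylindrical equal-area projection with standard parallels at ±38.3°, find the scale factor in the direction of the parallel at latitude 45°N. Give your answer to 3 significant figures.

1.11

Cylindrical equal-area (φ₀ = 38.3°): h = cos φ / cos 38.3° along meridians, k = cos 38.3° / cos φ along parallels; h·k = 1.
k = cos 38.3° / cos 45° = 0.7848/0.7071 = 1.110.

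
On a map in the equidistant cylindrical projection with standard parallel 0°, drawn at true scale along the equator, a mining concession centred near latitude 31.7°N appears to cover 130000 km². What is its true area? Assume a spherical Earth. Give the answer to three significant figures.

111000 km²

Plate carrée maps x = Rλ, y = Rφ. The meridian scale is h = 1 and the parallel scale is k = 1/cos φ = sec φ.
Areal scale = h·k = 1 × sec φ; at 31.7°, h = 1.000, k = 1.175, so h·k = 1.175.
True area = apparent / (areal scale) = 130000 / 1.175 ≈ 111000 km².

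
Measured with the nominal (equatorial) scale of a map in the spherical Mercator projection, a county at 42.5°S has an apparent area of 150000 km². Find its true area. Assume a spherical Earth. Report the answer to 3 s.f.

81500 km²

For Mercator, h = k = sec φ (a conformal cylindrical projection has a single point scale, 1/cos φ).
Areal scale = k² = sec²φ = 1/cos²(42.5°) = 1/0.7373² = 1.840.
True area = apparent / (areal scale) = 150000 / 1.840 ≈ 81500 km².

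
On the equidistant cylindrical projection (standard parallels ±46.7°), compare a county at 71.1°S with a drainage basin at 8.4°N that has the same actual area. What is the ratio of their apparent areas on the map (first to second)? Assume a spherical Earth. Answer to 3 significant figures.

The equidistant cylindrical projection with φ₀ = 46.7° has h = 1 (meridians true) and k = cos φ₀ / cos φ along parallels.
Areal scale at 71.1°: h·k = 1.000 × 2.117 = 2.117.
Areal scale at 8.4°: h·k = 1.000 × 0.6933 = 0.6933.
Ratio = 2.117/0.6933 ≈ 3.05.

3.05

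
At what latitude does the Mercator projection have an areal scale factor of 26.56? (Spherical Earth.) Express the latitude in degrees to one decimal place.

78.8°

Mercator areal scale is sec²φ.
sec²φ = 26.56  ⇒  cos²φ = 0.03765  ⇒  cos φ = 0.1940.
φ = arccos(0.1940) ≈ 78.8°.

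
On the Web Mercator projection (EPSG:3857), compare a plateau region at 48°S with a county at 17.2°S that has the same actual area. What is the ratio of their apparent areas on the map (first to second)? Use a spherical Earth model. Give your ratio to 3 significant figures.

On Mercator, area is exaggerated by sec²φ = 1/cos²φ.
At 48°: sec²(48°) = 1/0.6691² = 2.233.
At 17.2°: sec²(17.2°) = 1/0.9553² = 1.096.
Ratio = 2.233/1.096 = cos²(17.2°)/cos²(48°) ≈ 2.04.

2.04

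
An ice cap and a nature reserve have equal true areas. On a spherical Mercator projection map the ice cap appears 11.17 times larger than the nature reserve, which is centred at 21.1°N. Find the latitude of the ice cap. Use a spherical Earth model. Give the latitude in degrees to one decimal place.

Mercator areal scale is sec²φ, so apparent-area ratio = sec²φ₁ / sec²φ₂ = cos²φ₂ / cos²φ₁.
cos²φ₂ / cos²φ₁ = 11.17  ⇒  cos φ₁ = cos 21.1° / √11.17 = 0.9330/3.342 = 0.2791.
φ₁ = arccos(0.2791) ≈ 73.8°.

73.8°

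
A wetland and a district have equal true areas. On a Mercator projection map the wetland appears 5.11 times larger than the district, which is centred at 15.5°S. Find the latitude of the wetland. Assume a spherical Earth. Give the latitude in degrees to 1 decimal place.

64.8°

On Mercator, (apparent₁)/(apparent₂) = sec²φ₁ / sec²φ₂ when true areas are equal.
cos²φ₂ / cos²φ₁ = 5.11  ⇒  cos φ₁ = cos 15.5° / √5.11 = 0.9636/2.261 = 0.4263.
φ₁ = arccos(0.4263) ≈ 64.8°.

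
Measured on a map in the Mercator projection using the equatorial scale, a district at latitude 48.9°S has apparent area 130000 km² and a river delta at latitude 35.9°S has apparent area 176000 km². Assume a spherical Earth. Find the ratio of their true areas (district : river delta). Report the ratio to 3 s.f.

Since Mercator area scale is 1/cos²φ, the true area equals the apparent area multiplied by cos²φ.
True area of district: 130000 × cos²(48.9°) = 130000 × 0.4321 = 56180 km².
True area of river delta: 176000 × cos²(35.9°) = 176000 × 0.6562 = 115500 km².
Ratio = 56180 / 115500 ≈ 0.486.

0.486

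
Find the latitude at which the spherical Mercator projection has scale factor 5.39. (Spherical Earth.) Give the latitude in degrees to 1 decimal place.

Mercator scale is k = sec φ = 1/cos φ.
1/cos φ = 5.39  ⇒  cos φ = 0.1855  ⇒  φ = arccos(0.1855) ≈ 79.3°.

79.3°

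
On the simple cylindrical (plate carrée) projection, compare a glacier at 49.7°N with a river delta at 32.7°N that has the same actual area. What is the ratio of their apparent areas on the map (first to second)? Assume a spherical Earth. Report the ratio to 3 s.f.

In the plate carrée (x = Rλ, y = Rφ), meridians are true-scale (h = 1) and parallels are stretched by k = sec φ.
Areal scale at 49.7°: h·k = 1.000 × 1.546 = 1.546.
Areal scale at 32.7°: h·k = 1.000 × 1.188 = 1.188.
Ratio = 1.546/1.188 ≈ 1.30.

1.30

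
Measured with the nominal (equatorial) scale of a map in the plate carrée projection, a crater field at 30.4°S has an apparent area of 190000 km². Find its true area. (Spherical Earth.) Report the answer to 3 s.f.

164000 km²

Plate carrée maps x = Rλ, y = Rφ. The meridian scale is h = 1 and the parallel scale is k = 1/cos φ = sec φ.
Areal scale = h·k = 1 × sec φ; at 30.4°, h = 1.000, k = 1.159, so h·k = 1.159.
True area = apparent / (areal scale) = 190000 / 1.159 ≈ 164000 km².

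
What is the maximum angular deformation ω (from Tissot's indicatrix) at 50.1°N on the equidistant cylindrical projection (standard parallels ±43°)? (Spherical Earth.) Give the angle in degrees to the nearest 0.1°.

7.5°

The equidistant cylindrical projection with φ₀ = 43° has h = 1 (meridians true) and k = cos φ₀ / cos φ along parallels.
At 50.1°: h = 1.000, k = 1.140; principal scales a = 1.140, b = 1.000.
sin(ω/2) = (a − b)/(a + b) = 0.1402/2.140 = 0.06549, so ω = 2 arcsin(0.06549) ≈ 7.5°.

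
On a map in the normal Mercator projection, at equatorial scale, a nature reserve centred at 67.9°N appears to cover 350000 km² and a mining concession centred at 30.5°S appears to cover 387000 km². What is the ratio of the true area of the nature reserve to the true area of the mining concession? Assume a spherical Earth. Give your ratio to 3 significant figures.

Since Mercator area scale is 1/cos²φ, the true area equals the apparent area multiplied by cos²φ.
True area of nature reserve: 350000 × cos²(67.9°) = 350000 × 0.1415 = 49540 km².
True area of mining concession: 387000 × cos²(30.5°) = 387000 × 0.7424 = 287300 km².
Ratio = 49540 / 287300 ≈ 0.172.

0.172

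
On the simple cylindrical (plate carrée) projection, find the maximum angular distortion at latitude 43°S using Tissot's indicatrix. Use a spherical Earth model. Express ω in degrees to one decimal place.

17.9°

In the plate carrée (x = Rλ, y = Rφ), meridians are true-scale (h = 1) and parallels are stretched by k = sec φ.
At 43°: h = 1.000, k = 1.367; principal scales a = 1.367, b = 1.000.
sin(ω/2) = (a − b)/(a + b) = 0.3673/2.367 = 0.1552, so ω = 2 arcsin(0.1552) ≈ 17.9°.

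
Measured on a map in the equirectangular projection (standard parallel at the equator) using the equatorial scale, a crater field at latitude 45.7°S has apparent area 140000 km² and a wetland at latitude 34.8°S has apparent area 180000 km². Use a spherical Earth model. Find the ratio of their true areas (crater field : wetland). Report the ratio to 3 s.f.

Plate carrée has h = 1 and k = sec φ, giving areal scale sec φ; true area = (apparent area) · cos φ.
True area of crater field: 140000 × cos(45.7°) = 140000 × 0.6984 = 97780 km².
True area of wetland: 180000 × cos(34.8°) = 180000 × 0.8211 = 147800 km².
Ratio = 97780 / 147800 ≈ 0.662.

0.662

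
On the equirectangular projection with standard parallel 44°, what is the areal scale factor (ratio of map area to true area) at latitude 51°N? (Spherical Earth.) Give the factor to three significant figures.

In the equirectangular projection with standard parallel φ₀ = 44° (x = Rλ cos φ₀, y = Rφ), meridians are true-scale (h = 1) and the parallel scale is k = cos φ₀ / cos φ.
Areal scale = h·k = 1 × cos φ₀ / cos φ; at 51°, h = 1.000, k = 1.143, so h·k = 1.143.

1.14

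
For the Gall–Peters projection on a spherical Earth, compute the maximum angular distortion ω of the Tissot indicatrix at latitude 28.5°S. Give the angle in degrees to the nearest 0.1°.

24.7°

Gall–Peters is a cylindrical equal-area projection with standard parallels at ±45°. A cylindrical equal-area projection with standard parallel φ₀ has meridian scale h = cos φ / cos φ₀ and parallel scale k = cos φ₀ / cos φ (so areas are preserved, h·k = 1).
At 28.5°: h = 1.243, k = 0.8046; principal scales a = 1.243, b = 0.8046.
sin(ω/2) = (a − b)/(a + b) = 0.4382/2.047 = 0.2140, so ω = 2 arcsin(0.2140) ≈ 24.7°.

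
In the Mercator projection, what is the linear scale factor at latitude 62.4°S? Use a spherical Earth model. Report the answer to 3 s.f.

2.16

For Mercator, h = k = sec φ (a conformal cylindrical projection has a single point scale, 1/cos φ).
k = 1/cos 62.4° = 1/0.4633 = 2.158.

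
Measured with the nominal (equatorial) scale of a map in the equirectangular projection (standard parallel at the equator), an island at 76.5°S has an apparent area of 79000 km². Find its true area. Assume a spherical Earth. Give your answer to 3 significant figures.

18400 km²

For the equirectangular projection with φ₀ = 0 (plate carrée), h = 1 along meridians and k = sec φ along parallels.
Areal scale = h·k = 1 × sec φ; at 76.5°, h = 1.000, k = 4.284, so h·k = 4.284.
True area = apparent / (areal scale) = 79000 / 4.284 ≈ 18400 km².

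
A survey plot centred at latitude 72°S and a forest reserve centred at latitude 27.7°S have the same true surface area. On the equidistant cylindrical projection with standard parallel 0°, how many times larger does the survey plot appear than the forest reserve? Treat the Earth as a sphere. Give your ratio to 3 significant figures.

2.87

For the equirectangular projection with φ₀ = 0 (plate carrée), h = 1 along meridians and k = sec φ along parallels.
Areal scale at 72°: h·k = 1.000 × 3.236 = 3.236.
Areal scale at 27.7°: h·k = 1.000 × 1.129 = 1.129.
Ratio = 3.236/1.129 ≈ 2.87.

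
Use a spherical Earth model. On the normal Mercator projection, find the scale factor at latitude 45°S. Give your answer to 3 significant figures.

1.41

The Mercator projection is conformal; its linear scale factor is the same in every direction and equals sec φ = 1/cos φ.
k = 1/cos 45° = 1/0.7071 = 1.414.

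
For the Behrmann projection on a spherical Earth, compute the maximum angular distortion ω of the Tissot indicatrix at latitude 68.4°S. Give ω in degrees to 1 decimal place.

The Behrmann projection is cylindrical equal-area with φ₀ = 30°. For cylindrical equal-area with standard parallel φ₀, h = cos φ / cos φ₀ and k = cos φ₀ / cos φ, so h·k = 1.
At 68.4°: h = 0.4251, k = 2.353; principal scales a = 2.353, b = 0.4251.
sin(ω/2) = (a − b)/(a + b) = 1.927/2.778 = 0.6939, so ω = 2 arcsin(0.6939) ≈ 87.9°.

87.9°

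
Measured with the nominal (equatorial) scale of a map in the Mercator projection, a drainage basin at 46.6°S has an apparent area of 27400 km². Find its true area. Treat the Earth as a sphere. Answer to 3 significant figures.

Mercator is conformal, so the point scale is isotropic: h = k = sec φ = 1/cos φ.
Areal scale = k² = sec²φ = 1/cos²(46.6°) = 1/0.6871² = 2.118.
True area = apparent / (areal scale) = 27400 / 2.118 ≈ 12900 km².

12900 km²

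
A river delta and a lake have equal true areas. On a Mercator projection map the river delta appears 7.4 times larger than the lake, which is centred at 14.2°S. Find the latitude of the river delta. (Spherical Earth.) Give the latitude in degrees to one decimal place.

69.1°

For equal true areas on Mercator, apparent areas scale as sec²φ, so the ratio is cos²φ₂ / cos²φ₁.
cos²φ₂ / cos²φ₁ = 7.4  ⇒  cos φ₁ = cos 14.2° / √7.4 = 0.9694/2.720 = 0.3564.
φ₁ = arccos(0.3564) ≈ 69.1°.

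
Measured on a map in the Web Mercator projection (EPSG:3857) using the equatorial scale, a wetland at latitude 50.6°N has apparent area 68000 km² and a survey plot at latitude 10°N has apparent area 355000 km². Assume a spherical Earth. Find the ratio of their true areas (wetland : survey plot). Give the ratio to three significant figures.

Mercator's areal exaggeration is sec²φ; hence true area = (apparent area) · cos²φ.
True area of wetland: 68000 × cos²(50.6°) = 68000 × 0.4029 = 27400 km².
True area of survey plot: 355000 × cos²(10°) = 355000 × 0.9698 = 344300 km².
Ratio = 27400 / 344300 ≈ 0.0796.

0.0796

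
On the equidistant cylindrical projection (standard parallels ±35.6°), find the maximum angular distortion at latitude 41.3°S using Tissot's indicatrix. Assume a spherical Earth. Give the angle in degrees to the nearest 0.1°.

With standard parallel φ₀ = 35.6°, the equirectangular projection gives x = Rλ cos φ₀, y = Rφ, so h = 1 and k = cos 35.6° / cos φ.
At 41.3°: h = 1.000, k = 1.082; principal scales a = 1.082, b = 1.000.
sin(ω/2) = (a − b)/(a + b) = 0.08231/2.082 = 0.03953, so ω = 2 arcsin(0.03953) ≈ 4.5°.

4.5°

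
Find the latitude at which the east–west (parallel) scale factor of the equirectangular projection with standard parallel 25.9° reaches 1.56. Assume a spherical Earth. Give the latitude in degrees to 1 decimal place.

The equidistant cylindrical projection with φ₀ = 25.9° has h = 1 (meridians true) and k = cos φ₀ / cos φ along parallels.
k = cos φ₀ / cos φ = 1.56  ⇒  cos φ = cos 25.9° / 1.56 = 0.5766.
φ = arccos(0.5766) ≈ 54.8°.

54.8°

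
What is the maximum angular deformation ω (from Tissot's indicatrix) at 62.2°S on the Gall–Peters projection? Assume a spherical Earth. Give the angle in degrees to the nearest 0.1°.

The Gall–Peters projection is cylindrical equal-area with φ₀ = 45°. Cylindrical equal-area (φ₀ = 45°): h = cos φ / cos 45° along meridians, k = cos 45° / cos φ along parallels; h·k = 1.
At 62.2°: h = 0.6596, k = 1.516; principal scales a = 1.516, b = 0.6596.
sin(ω/2) = (a − b)/(a + b) = 0.8566/2.176 = 0.3937, so ω = 2 arcsin(0.3937) ≈ 46.4°.

46.4°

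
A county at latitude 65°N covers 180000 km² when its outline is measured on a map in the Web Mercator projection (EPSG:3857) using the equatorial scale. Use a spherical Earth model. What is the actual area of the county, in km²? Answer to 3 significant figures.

Mercator is conformal, so the point scale is isotropic: h = k = sec φ = 1/cos φ.
Areal scale = k² = sec²φ = 1/cos²(65°) = 1/0.4226² = 5.599.
True area = apparent / (areal scale) = 180000 / 5.599 ≈ 32100 km².

32100 km²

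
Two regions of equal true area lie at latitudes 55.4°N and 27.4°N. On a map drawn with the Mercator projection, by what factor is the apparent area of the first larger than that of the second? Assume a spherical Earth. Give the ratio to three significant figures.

2.44

Mercator is conformal with k = sec φ, so areal scale = k² = sec²φ.
At 55.4°: sec²(55.4°) = 1/0.5678² = 3.101.
At 27.4°: sec²(27.4°) = 1/0.8878² = 1.269.
Ratio = 3.101/1.269 = cos²(27.4°)/cos²(55.4°) ≈ 2.44.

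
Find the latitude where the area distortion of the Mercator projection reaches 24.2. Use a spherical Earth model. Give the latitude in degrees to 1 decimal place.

78.3°

Mercator areal scale is sec²φ.
sec²φ = 24.2  ⇒  cos²φ = 0.04132  ⇒  cos φ = 0.2033.
φ = arccos(0.2033) ≈ 78.3°.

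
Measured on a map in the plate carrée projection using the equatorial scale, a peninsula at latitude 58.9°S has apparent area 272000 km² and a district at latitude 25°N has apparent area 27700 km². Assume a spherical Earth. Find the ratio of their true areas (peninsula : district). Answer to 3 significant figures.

On the plate carrée, areal scale = h·k = 1 × sec φ, so true area = apparent × cos φ.
True area of peninsula: 272000 × cos(58.9°) = 272000 × 0.5165 = 140500 km².
True area of district: 27700 × cos(25°) = 27700 × 0.9063 = 25100 km².
Ratio = 140500 / 25100 ≈ 5.60.

5.60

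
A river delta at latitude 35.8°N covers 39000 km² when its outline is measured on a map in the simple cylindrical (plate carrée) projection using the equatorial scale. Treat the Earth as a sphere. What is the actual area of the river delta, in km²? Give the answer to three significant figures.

Plate carrée maps x = Rλ, y = Rφ. The meridian scale is h = 1 and the parallel scale is k = 1/cos φ = sec φ.
Areal scale = h·k = 1 × sec φ; at 35.8°, h = 1.000, k = 1.233, so h·k = 1.233.
True area = apparent / (areal scale) = 39000 / 1.233 ≈ 31600 km².

31600 km²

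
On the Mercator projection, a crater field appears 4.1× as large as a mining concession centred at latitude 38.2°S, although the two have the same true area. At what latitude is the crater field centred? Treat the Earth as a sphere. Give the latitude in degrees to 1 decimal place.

67.2°

For equal true areas on Mercator, apparent areas scale as sec²φ, so the ratio is cos²φ₂ / cos²φ₁.
cos²φ₂ / cos²φ₁ = 4.1  ⇒  cos φ₁ = cos 38.2° / √4.1 = 0.7859/2.025 = 0.3881.
φ₁ = arccos(0.3881) ≈ 67.2°.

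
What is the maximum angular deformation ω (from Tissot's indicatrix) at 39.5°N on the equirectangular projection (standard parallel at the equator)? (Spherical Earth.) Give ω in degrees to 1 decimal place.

For the equirectangular projection with φ₀ = 0 (plate carrée), h = 1 along meridians and k = sec φ along parallels.
At 39.5°: h = 1.000, k = 1.296; principal scales a = 1.296, b = 1.000.
sin(ω/2) = (a − b)/(a + b) = 0.2960/2.296 = 0.1289, so ω = 2 arcsin(0.1289) ≈ 14.8°.

14.8°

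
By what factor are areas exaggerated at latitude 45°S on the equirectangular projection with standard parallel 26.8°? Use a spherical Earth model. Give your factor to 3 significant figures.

1.26

In the equirectangular projection with standard parallel φ₀ = 26.8° (x = Rλ cos φ₀, y = Rφ), meridians are true-scale (h = 1) and the parallel scale is k = cos φ₀ / cos φ.
Areal scale = h·k = 1 × cos φ₀ / cos φ; at 45°, h = 1.000, k = 1.262, so h·k = 1.262.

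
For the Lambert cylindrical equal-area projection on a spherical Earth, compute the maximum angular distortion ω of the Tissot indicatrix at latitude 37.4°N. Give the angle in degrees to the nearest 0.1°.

The Lambert cylindrical equal-area projection is the cylindrical equal-area projection with its standard parallel at the equator (φ₀ = 0). Cylindrical equal-area (φ₀ = 0°): h = cos φ / cos 0° along meridians, k = cos 0° / cos φ along parallels; h·k = 1.
At 37.4°: h = 0.7944, k = 1.259; principal scales a = 1.259, b = 0.7944.
sin(ω/2) = (a − b)/(a + b) = 0.4644/2.053 = 0.2262, so ω = 2 arcsin(0.2262) ≈ 26.1°.

26.1°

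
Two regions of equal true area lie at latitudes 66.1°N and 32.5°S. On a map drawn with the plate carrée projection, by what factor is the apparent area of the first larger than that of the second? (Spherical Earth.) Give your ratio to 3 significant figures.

2.08

Plate carrée maps x = Rλ, y = Rφ. The meridian scale is h = 1 and the parallel scale is k = 1/cos φ = sec φ.
Areal scale at 66.1°: h·k = 1.000 × 2.468 = 2.468.
Areal scale at 32.5°: h·k = 1.000 × 1.186 = 1.186.
Ratio = 2.468/1.186 ≈ 2.08.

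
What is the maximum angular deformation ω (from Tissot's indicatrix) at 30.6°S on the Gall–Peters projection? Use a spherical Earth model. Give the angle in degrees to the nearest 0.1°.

The Gall–Peters projection is cylindrical equal-area with φ₀ = 45°. A cylindrical equal-area projection with standard parallel φ₀ has meridian scale h = cos φ / cos φ₀ and parallel scale k = cos φ₀ / cos φ (so areas are preserved, h·k = 1).
At 30.6°: h = 1.217, k = 0.8215; principal scales a = 1.217, b = 0.8215.
sin(ω/2) = (a − b)/(a + b) = 0.3958/2.039 = 0.1941, so ω = 2 arcsin(0.1941) ≈ 22.4°.

22.4°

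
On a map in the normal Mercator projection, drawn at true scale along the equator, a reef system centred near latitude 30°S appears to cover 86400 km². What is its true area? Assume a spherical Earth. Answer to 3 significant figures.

64800 km²

The Mercator projection is conformal; its linear scale factor is the same in every direction and equals sec φ = 1/cos φ.
Areal scale = k² = sec²φ = 1/cos²(30°) = 1/0.8660² = 1.333.
True area = apparent / (areal scale) = 86400 / 1.333 ≈ 64800 km².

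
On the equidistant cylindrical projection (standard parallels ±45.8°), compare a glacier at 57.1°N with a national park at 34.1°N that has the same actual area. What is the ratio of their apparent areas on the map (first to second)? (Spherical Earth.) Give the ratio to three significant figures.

1.52

In the equirectangular projection with standard parallel φ₀ = 45.8° (x = Rλ cos φ₀, y = Rφ), meridians are true-scale (h = 1) and the parallel scale is k = cos φ₀ / cos φ.
Areal scale at 57.1°: h·k = 1.000 × 1.284 = 1.284.
Areal scale at 34.1°: h·k = 1.000 × 0.8419 = 0.8419.
Ratio = 1.284/0.8419 ≈ 1.52.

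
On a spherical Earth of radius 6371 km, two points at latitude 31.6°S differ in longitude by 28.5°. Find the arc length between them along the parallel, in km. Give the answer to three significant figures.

2700 km

Arc length along a parallel = R cos φ · Δλ (with Δλ in radians).
= 6371 × cos 31.6° × (28.5° × π/180) = 6371 × 0.8517 × 0.4974 ≈ 2700 km.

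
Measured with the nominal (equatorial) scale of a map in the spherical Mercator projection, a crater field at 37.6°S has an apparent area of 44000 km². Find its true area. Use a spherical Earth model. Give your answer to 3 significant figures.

The Mercator projection is conformal; its linear scale factor is the same in every direction and equals sec φ = 1/cos φ.
Areal scale = k² = sec²φ = 1/cos²(37.6°) = 1/0.7923² = 1.593.
True area = apparent / (areal scale) = 44000 / 1.593 ≈ 27600 km².

27600 km²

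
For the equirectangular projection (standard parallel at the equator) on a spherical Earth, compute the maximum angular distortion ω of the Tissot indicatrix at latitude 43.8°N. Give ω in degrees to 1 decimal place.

18.6°

In the plate carrée (x = Rλ, y = Rφ), meridians are true-scale (h = 1) and parallels are stretched by k = sec φ.
At 43.8°: h = 1.000, k = 1.386; principal scales a = 1.386, b = 1.000.
sin(ω/2) = (a − b)/(a + b) = 0.3855/2.386 = 0.1616, so ω = 2 arcsin(0.1616) ≈ 18.6°.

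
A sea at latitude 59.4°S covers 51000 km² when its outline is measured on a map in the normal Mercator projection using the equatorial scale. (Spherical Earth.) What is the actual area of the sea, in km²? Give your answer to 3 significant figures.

13200 km²

For Mercator, h = k = sec φ (a conformal cylindrical projection has a single point scale, 1/cos φ).
Areal scale = k² = sec²φ = 1/cos²(59.4°) = 1/0.5090² = 3.859.
True area = apparent / (areal scale) = 51000 / 3.859 ≈ 13200 km².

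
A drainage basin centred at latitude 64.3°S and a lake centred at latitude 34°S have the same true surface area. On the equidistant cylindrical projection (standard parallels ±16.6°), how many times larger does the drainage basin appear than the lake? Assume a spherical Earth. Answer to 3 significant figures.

1.91

In the equirectangular projection with standard parallel φ₀ = 16.6° (x = Rλ cos φ₀, y = Rφ), meridians are true-scale (h = 1) and the parallel scale is k = cos φ₀ / cos φ.
Areal scale at 64.3°: h·k = 1.000 × 2.210 = 2.210.
Areal scale at 34°: h·k = 1.000 × 1.156 = 1.156.
Ratio = 2.210/1.156 ≈ 1.91.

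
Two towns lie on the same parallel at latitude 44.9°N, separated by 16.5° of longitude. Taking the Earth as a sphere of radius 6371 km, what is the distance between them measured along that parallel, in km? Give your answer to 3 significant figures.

1300 km

Arc length along a parallel = R cos φ · Δλ (with Δλ in radians).
= 6371 × cos 44.9° × (16.5° × π/180) = 6371 × 0.7083 × 0.2880 ≈ 1300 km.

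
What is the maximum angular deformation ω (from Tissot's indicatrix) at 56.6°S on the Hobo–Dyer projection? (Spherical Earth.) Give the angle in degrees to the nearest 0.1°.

The Hobo–Dyer projection is cylindrical equal-area with φ₀ = 37.5°. Cylindrical equal-area (φ₀ = 37.5°): h = cos φ / cos 37.5° along meridians, k = cos 37.5° / cos φ along parallels; h·k = 1.
At 56.6°: h = 0.6939, k = 1.441; principal scales a = 1.441, b = 0.6939.
sin(ω/2) = (a − b)/(a + b) = 0.7473/2.135 = 0.3500, so ω = 2 arcsin(0.3500) ≈ 41.0°.

41.0°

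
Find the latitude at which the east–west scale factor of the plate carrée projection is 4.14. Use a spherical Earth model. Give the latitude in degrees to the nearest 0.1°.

76.0°

Plate carrée: h = 1, k = sec φ along parallels.
sec φ = 4.14  ⇒  cos φ = 0.2415  ⇒  φ ≈ 76.0°.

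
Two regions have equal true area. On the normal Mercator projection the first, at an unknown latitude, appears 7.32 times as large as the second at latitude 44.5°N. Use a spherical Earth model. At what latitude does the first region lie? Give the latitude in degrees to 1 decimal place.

For equal true areas on Mercator, apparent areas scale as sec²φ, so the ratio is cos²φ₂ / cos²φ₁.
cos²φ₂ / cos²φ₁ = 7.32  ⇒  cos φ₁ = cos 44.5° / √7.32 = 0.7133/2.706 = 0.2636.
φ₁ = arccos(0.2636) ≈ 74.7°.

74.7°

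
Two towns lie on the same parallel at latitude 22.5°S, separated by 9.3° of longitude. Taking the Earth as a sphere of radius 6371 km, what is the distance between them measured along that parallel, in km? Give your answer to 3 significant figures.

955 km

Arc length along a parallel = R cos φ · Δλ (with Δλ in radians).
= 6371 × cos 22.5° × (9.3° × π/180) = 6371 × 0.9239 × 0.1623 ≈ 955 km.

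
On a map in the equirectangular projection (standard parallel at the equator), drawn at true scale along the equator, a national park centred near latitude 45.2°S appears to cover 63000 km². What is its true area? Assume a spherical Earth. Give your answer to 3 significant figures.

44400 km²

For the equirectangular projection with φ₀ = 0 (plate carrée), h = 1 along meridians and k = sec φ along parallels.
Areal scale = h·k = 1 × sec φ; at 45.2°, h = 1.000, k = 1.419, so h·k = 1.419.
True area = apparent / (areal scale) = 63000 / 1.419 ≈ 44400 km².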